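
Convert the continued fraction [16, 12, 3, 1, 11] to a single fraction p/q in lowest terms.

Using pₖ = aₖpₖ₋₁ + pₖ₋₂ and qₖ = aₖqₖ₋₁ + qₖ₋₂:
  k=0: a=16, p=16, q=1
  k=1: a=12, p=193, q=12
  k=2: a=3, p=595, q=37
  k=3: a=1, p=788, q=49
  k=4: a=11, p=9263, q=576

9263/576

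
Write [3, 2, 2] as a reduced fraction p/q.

17/5

Using pₖ = aₖpₖ₋₁ + pₖ₋₂ and qₖ = aₖqₖ₋₁ + qₖ₋₂:
  k=0: a=3, p=3, q=1
  k=1: a=2, p=7, q=2
  k=2: a=2, p=17, q=5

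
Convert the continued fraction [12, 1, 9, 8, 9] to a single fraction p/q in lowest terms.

9534/739

Using pₖ = aₖpₖ₋₁ + pₖ₋₂ and qₖ = aₖqₖ₋₁ + qₖ₋₂:
  k=0: a=12, p=12, q=1
  k=1: a=1, p=13, q=1
  k=2: a=9, p=129, q=10
  k=3: a=8, p=1045, q=81
  k=4: a=9, p=9534, q=739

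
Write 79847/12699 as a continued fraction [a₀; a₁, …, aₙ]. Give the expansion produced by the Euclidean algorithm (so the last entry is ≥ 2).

79847 = 6·12699 + 3653
12699 = 3·3653 + 1740
3653 = 2·1740 + 173
1740 = 10·173 + 10
173 = 17·10 + 3
10 = 3·3 + 1
3 = 3·1 + 0  (stop)
So 79847/12699 = [6; 3, 2, 10, 17, 3, 3].

[6; 3, 2, 10, 17, 3, 3]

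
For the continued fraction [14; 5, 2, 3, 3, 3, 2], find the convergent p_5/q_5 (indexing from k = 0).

5858/413

Using pₖ = aₖpₖ₋₁ + pₖ₋₂, qₖ = aₖqₖ₋₁ + qₖ₋₂ (with p₋₁=1, p₋₂=0, q₋₁=0, q₋₂=1):
  k=0: a=14, p=14, q=1
  k=1: a=5, p=71, q=5
  k=2: a=2, p=156, q=11
  k=3: a=3, p=539, q=38
  k=4: a=3, p=1773, q=125
  k=5: a=3, p=5858, q=413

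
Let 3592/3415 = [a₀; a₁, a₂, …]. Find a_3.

2

3592 = 1·3415 + 177   →  a_0 = 1
3415 = 19·177 + 52   →  a_1 = 19
177 = 3·52 + 21   →  a_2 = 3
52 = 2·21 + 10   →  a_3 = 2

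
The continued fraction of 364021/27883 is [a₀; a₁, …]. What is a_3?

364021 = 13·27883 + 1542   →  a_0 = 13
27883 = 18·1542 + 127   →  a_1 = 18
1542 = 12·127 + 18   →  a_2 = 12
127 = 7·18 + 1   →  a_3 = 7

7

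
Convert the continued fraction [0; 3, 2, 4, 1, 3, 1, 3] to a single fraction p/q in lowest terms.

201/694

Using pₖ = aₖpₖ₋₁ + pₖ₋₂ and qₖ = aₖqₖ₋₁ + qₖ₋₂:
  k=0: a=0, p=0, q=1
  k=1: a=3, p=1, q=3
  k=2: a=2, p=2, q=7
  k=3: a=4, p=9, q=31
  k=4: a=1, p=11, q=38
  k=5: a=3, p=42, q=145
  k=6: a=1, p=53, q=183
  k=7: a=3, p=201, q=694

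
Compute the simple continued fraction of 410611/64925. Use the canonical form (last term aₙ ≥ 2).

410611 = 6*64925 + 21061
64925 = 3*21061 + 1742
21061 = 12*1742 + 157
1742 = 11*157 + 15
157 = 10*15 + 7
15 = 2*7 + 1
7 = 7*1 + 0  (stop)
So 410611/64925 = [6; 3, 12, 11, 10, 2, 7].

[6; 3, 12, 11, 10, 2, 7]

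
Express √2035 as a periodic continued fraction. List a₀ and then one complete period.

a₀ = ⌊√2035⌋ = 45.
With m₀=0, d₀=1 and mₖ₊₁ = dₖaₖ − mₖ, dₖ₊₁ = (n − mₖ₊₁²)/dₖ, aₖ₊₁ = ⌊(a₀+mₖ₊₁)/dₖ₊₁⌋:
  k=1: m=45, d=10, a=9
  k=2: m=45, d=1, a=90
d=1 and a=2a₀=90 at k=2, so the next step gives (m, d) = (45, 10) again — its k=1 value — and the period has length 2.

[45; 9, 90]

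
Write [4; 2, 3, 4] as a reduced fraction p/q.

Using pₖ = aₖpₖ₋₁ + pₖ₋₂ and qₖ = aₖqₖ₋₁ + qₖ₋₂:
  k=0: a=4, p=4, q=1
  k=1: a=2, p=9, q=2
  k=2: a=3, p=31, q=7
  k=3: a=4, p=133, q=30

133/30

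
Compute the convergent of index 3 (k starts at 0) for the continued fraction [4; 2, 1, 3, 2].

Using pₖ = aₖpₖ₋₁ + pₖ₋₂, qₖ = aₖqₖ₋₁ + qₖ₋₂ (with p₋₁=1, p₋₂=0, q₋₁=0, q₋₂=1):
  k=0: a=4, p=4, q=1
  k=1: a=2, p=9, q=2
  k=2: a=1, p=13, q=3
  k=3: a=3, p=48, q=11

48/11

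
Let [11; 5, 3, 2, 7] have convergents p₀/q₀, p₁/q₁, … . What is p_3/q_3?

Using pₖ = aₖpₖ₋₁ + pₖ₋₂, qₖ = aₖqₖ₋₁ + qₖ₋₂ (with p₋₁=1, p₋₂=0, q₋₁=0, q₋₂=1):
  k=0: a=11, p=11, q=1
  k=1: a=5, p=56, q=5
  k=2: a=3, p=179, q=16
  k=3: a=2, p=414, q=37

414/37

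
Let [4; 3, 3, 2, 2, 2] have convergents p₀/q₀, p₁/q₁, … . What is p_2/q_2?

Using pₖ = aₖpₖ₋₁ + pₖ₋₂, qₖ = aₖqₖ₋₁ + qₖ₋₂ (with p₋₁=1, p₋₂=0, q₋₁=0, q₋₂=1):
  k=0: a=4, p=4, q=1
  k=1: a=3, p=13, q=3
  k=2: a=3, p=43, q=10

43/10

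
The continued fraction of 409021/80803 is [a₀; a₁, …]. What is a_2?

7

409021 = 5·80803 + 5006   →  a_0 = 5
80803 = 16·5006 + 707   →  a_1 = 16
5006 = 7·707 + 57   →  a_2 = 7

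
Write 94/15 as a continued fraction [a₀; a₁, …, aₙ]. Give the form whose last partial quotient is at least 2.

94 = 6·15 + 4
15 = 3·4 + 3
4 = 1·3 + 1
3 = 3·1 + 0  (stop)
So 94/15 = [6; 3, 1, 3].

[6; 3, 1, 3]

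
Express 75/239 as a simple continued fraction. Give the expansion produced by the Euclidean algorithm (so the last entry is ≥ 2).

[0; 3, 5, 2, 1, 4]

75 = 0×239 + 75
239 = 3×75 + 14
75 = 5×14 + 5
14 = 2×5 + 4
5 = 1×4 + 1
4 = 4×1 + 0  (stop)
So 75/239 = [0; 3, 5, 2, 1, 4].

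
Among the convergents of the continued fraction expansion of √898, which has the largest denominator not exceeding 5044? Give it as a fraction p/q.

53910/1799

√898 = [29; 1, 28, 1, 58, …] (period length 4).
Convergents:
  p_0/q_0 = 29/1
  p_1/q_1 = 30/1
  p_2/q_2 = 869/29
  p_3/q_3 = 899/30
  p_4/q_4 = 53011/1769
  p_5/q_5 = 53910/1799
  p_6/q_6 = 1562491/52141
q_5 = 1799 ≤ 5044 < 52141 = q_6, so the answer is 53910/1799.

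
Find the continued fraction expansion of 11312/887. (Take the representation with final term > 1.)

11312 = 12*887 + 668
887 = 1*668 + 219
668 = 3*219 + 11
219 = 19*11 + 10
11 = 1*10 + 1
10 = 10*1 + 0  (stop)
So 11312/887 = [12; 1, 3, 19, 1, 10].

[12; 1, 3, 19, 1, 10]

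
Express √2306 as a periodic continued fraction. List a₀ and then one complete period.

a₀ = ⌊√2306⌋ = 48.

[48; 48, 96]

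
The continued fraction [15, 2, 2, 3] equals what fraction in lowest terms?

262/17

Using pₖ = aₖpₖ₋₁ + pₖ₋₂ and qₖ = aₖqₖ₋₁ + qₖ₋₂:
  k=0: a=15, p=15, q=1
  k=1: a=2, p=31, q=2
  k=2: a=2, p=77, q=5
  k=3: a=3, p=262, q=17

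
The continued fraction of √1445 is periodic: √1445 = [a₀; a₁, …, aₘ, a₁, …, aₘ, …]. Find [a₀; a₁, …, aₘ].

[38; 76]

a₀ = ⌊√1445⌋ = 38.
With m₀=0, d₀=1 and mₖ₊₁ = dₖaₖ − mₖ, dₖ₊₁ = (n − mₖ₊₁²)/dₖ, aₖ₊₁ = ⌊(a₀+mₖ₊₁)/dₖ₊₁⌋:
  k=1: m=38, d=1, a=76
d=1 and a=2a₀=76 at k=1, so the next step gives (m, d) = (38, 1) again — its k=1 value — and the period has length 1.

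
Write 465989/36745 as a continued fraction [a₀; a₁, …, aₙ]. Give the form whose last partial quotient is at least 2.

[12; 1, 2, 7, 17, 12, 8]

465989 = 12×36745 + 25049
36745 = 1×25049 + 11696
25049 = 2×11696 + 1657
11696 = 7×1657 + 97
1657 = 17×97 + 8
97 = 12×8 + 1
8 = 8×1 + 0  (stop)
So 465989/36745 = [12; 1, 2, 7, 17, 12, 8].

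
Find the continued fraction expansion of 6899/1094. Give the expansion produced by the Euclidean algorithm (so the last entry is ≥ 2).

[6; 3, 3, 1, 3, 4, 5]

6899 = 6*1094 + 335
1094 = 3*335 + 89
335 = 3*89 + 68
89 = 1*68 + 21
68 = 3*21 + 5
21 = 4*5 + 1
5 = 5*1 + 0  (stop)
So 6899/1094 = [6; 3, 3, 1, 3, 4, 5].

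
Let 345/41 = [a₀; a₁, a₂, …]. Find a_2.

2

345 = 8·41 + 17   →  a_0 = 8
41 = 2·17 + 7   →  a_1 = 2
17 = 2·7 + 3   →  a_2 = 2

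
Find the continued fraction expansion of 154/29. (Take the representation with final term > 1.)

154 = 5×29 + 9
29 = 3×9 + 2
9 = 4×2 + 1
2 = 2×1 + 0  (stop)
So 154/29 = [5; 3, 4, 2].

[5; 3, 4, 2]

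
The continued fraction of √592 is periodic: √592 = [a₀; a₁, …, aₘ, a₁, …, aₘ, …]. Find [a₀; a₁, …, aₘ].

[24; 3, 48]

a₀ = ⌊√592⌋ = 24.
With m₀=0, d₀=1 and mₖ₊₁ = dₖaₖ − mₖ, dₖ₊₁ = (n − mₖ₊₁²)/dₖ, aₖ₊₁ = ⌊(a₀+mₖ₊₁)/dₖ₊₁⌋:
  k=1: m=24, d=16, a=3
  k=2: m=24, d=1, a=48
d=1 and a=2a₀=48 at k=2, so the next step gives (m, d) = (24, 16) again — its k=1 value — and the period has length 2.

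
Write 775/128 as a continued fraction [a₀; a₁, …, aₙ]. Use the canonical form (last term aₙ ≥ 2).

775 = 6·128 + 7
128 = 18·7 + 2
7 = 3·2 + 1
2 = 2·1 + 0  (stop)
So 775/128 = [6; 18, 3, 2].

[6; 18, 3, 2]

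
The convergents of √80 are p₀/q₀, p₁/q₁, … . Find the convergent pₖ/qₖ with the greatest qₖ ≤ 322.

2728/305

√80 = [8; 1, 16, …] (period length 2).
Convergents:
  p_0/q_0 = 8/1
  p_1/q_1 = 9/1
  p_2/q_2 = 152/17
  p_3/q_3 = 161/18
  p_4/q_4 = 2728/305
  p_5/q_5 = 2889/323
q_4 = 305 ≤ 322 < 323 = q_5, so the answer is 2728/305.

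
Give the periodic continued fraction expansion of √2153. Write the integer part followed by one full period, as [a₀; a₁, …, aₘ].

a₀ = ⌊√2153⌋ = 46.
With m₀=0, d₀=1 and mₖ₊₁ = dₖaₖ − mₖ, dₖ₊₁ = (n − mₖ₊₁²)/dₖ, aₖ₊₁ = ⌊(a₀+mₖ₊₁)/dₖ₊₁⌋:
  k=1: m=46, d=37, a=2
  k=2: m=28, d=37, a=2
  k=3: m=46, d=1, a=92
d=1 and a=2a₀=92 at k=3, so the next step gives (m, d) = (46, 37) again — its k=1 value — and the period has length 3.

[46; 2, 2, 92]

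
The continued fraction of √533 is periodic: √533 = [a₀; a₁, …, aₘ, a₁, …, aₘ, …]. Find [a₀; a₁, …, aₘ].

[23; 11, 1, 1, 11, 46]

a₀ = ⌊√533⌋ = 23.
With m₀=0, d₀=1 and mₖ₊₁ = dₖaₖ − mₖ, dₖ₊₁ = (n − mₖ₊₁²)/dₖ, aₖ₊₁ = ⌊(a₀+mₖ₊₁)/dₖ₊₁⌋:
  k=1: m=23, d=4, a=11
  k=2: m=21, d=23, a=1
  k=3: m=2, d=23, a=1
  k=4: m=21, d=4, a=11
  k=5: m=23, d=1, a=46
d=1 and a=2a₀=46 at k=5, so the next step gives (m, d) = (23, 4) again — its k=1 value — and the period has length 5.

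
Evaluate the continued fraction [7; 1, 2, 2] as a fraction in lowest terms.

Using pₖ = aₖpₖ₋₁ + pₖ₋₂ and qₖ = aₖqₖ₋₁ + qₖ₋₂:
  k=0: a=7, p=7, q=1
  k=1: a=1, p=8, q=1
  k=2: a=2, p=23, q=3
  k=3: a=2, p=54, q=7

54/7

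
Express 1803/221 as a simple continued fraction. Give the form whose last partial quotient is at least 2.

[8; 6, 3, 5, 2]

1803 = 8*221 + 35
221 = 6*35 + 11
35 = 3*11 + 2
11 = 5*2 + 1
2 = 2*1 + 0  (stop)
So 1803/221 = [8; 6, 3, 5, 2].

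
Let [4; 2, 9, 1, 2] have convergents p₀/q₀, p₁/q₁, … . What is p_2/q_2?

Using pₖ = aₖpₖ₋₁ + pₖ₋₂, qₖ = aₖqₖ₋₁ + qₖ₋₂ (with p₋₁=1, p₋₂=0, q₋₁=0, q₋₂=1):
  k=0: a=4, p=4, q=1
  k=1: a=2, p=9, q=2
  k=2: a=9, p=85, q=19

85/19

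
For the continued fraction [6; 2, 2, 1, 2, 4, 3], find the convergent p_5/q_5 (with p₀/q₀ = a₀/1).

Using pₖ = aₖpₖ₋₁ + pₖ₋₂, qₖ = aₖqₖ₋₁ + qₖ₋₂ (with p₋₁=1, p₋₂=0, q₋₁=0, q₋₂=1):
  k=0: a=6, p=6, q=1
  k=1: a=2, p=13, q=2
  k=2: a=2, p=32, q=5
  k=3: a=1, p=45, q=7
  k=4: a=2, p=122, q=19
  k=5: a=4, p=533, q=83

533/83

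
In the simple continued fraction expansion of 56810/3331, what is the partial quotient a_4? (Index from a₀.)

56810 = 17·3331 + 183   →  a_0 = 17
3331 = 18·183 + 37   →  a_1 = 18
183 = 4·37 + 35   →  a_2 = 4
37 = 1·35 + 2   →  a_3 = 1
35 = 17·2 + 1   →  a_4 = 17

17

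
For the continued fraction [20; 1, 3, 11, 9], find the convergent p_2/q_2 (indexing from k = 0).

Using pₖ = aₖpₖ₋₁ + pₖ₋₂, qₖ = aₖqₖ₋₁ + qₖ₋₂ (with p₋₁=1, p₋₂=0, q₋₁=0, q₋₂=1):
  k=0: a=20, p=20, q=1
  k=1: a=1, p=21, q=1
  k=2: a=3, p=83, q=4

83/4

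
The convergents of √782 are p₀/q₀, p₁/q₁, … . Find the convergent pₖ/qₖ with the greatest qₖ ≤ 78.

783/28

√782 = [27; 1, 26, 1, 54, …] (period length 4).
Convergents:
  p_0/q_0 = 27/1
  p_1/q_1 = 28/1
  p_2/q_2 = 755/27
  p_3/q_3 = 783/28
  p_4/q_4 = 43037/1539
q_3 = 28 ≤ 78 < 1539 = q_4, so the answer is 783/28.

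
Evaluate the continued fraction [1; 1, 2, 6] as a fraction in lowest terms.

Using pₖ = aₖpₖ₋₁ + pₖ₋₂ and qₖ = aₖqₖ₋₁ + qₖ₋₂:
  k=0: a=1, p=1, q=1
  k=1: a=1, p=2, q=1
  k=2: a=2, p=5, q=3
  k=3: a=6, p=32, q=19

32/19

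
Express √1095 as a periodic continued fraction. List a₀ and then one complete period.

a₀ = ⌊√1095⌋ = 33.
With m₀=0, d₀=1 and mₖ₊₁ = dₖaₖ − mₖ, dₖ₊₁ = (n − mₖ₊₁²)/dₖ, aₖ₊₁ = ⌊(a₀+mₖ₊₁)/dₖ₊₁⌋:
  k=1: m=33, d=6, a=11
  k=2: m=33, d=1, a=66
d=1 and a=2a₀=66 at k=2, so the next step gives (m, d) = (33, 6) again — its k=1 value — and the period has length 2.

[33; 11, 66]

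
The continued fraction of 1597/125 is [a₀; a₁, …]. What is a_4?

1597 = 12·125 + 97   →  a_0 = 12
125 = 1·97 + 28   →  a_1 = 1
97 = 3·28 + 13   →  a_2 = 3
28 = 2·13 + 2   →  a_3 = 2
13 = 6·2 + 1   →  a_4 = 6

6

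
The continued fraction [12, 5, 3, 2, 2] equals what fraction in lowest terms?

Using pₖ = aₖpₖ₋₁ + pₖ₋₂ and qₖ = aₖqₖ₋₁ + qₖ₋₂:
  k=0: a=12, p=12, q=1
  k=1: a=5, p=61, q=5
  k=2: a=3, p=195, q=16
  k=3: a=2, p=451, q=37
  k=4: a=2, p=1097, q=90

1097/90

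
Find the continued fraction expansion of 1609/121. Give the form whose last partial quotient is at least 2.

[13; 3, 2, 1, 3, 3]

1609 = 13×121 + 36
121 = 3×36 + 13
36 = 2×13 + 10
13 = 1×10 + 3
10 = 3×3 + 1
3 = 3×1 + 0  (stop)
So 1609/121 = [13; 3, 2, 1, 3, 3].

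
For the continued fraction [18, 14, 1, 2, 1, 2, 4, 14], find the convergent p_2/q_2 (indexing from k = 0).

Using pₖ = aₖpₖ₋₁ + pₖ₋₂, qₖ = aₖqₖ₋₁ + qₖ₋₂ (with p₋₁=1, p₋₂=0, q₋₁=0, q₋₂=1):
  k=0: a=18, p=18, q=1
  k=1: a=14, p=253, q=14
  k=2: a=1, p=271, q=15

271/15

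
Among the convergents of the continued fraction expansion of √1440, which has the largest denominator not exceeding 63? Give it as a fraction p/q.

√1440 = [37; 1, 17, 1, 74, …] (period length 4).
Convergents:
  p_0/q_0 = 37/1
  p_1/q_1 = 38/1
  p_2/q_2 = 683/18
  p_3/q_3 = 721/19
  p_4/q_4 = 54037/1424
q_3 = 19 ≤ 63 < 1424 = q_4, so the answer is 721/19.

721/19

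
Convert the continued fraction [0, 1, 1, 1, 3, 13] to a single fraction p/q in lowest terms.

93/146

Using pₖ = aₖpₖ₋₁ + pₖ₋₂ and qₖ = aₖqₖ₋₁ + qₖ₋₂:
  k=0: a=0, p=0, q=1
  k=1: a=1, p=1, q=1
  k=2: a=1, p=1, q=2
  k=3: a=1, p=2, q=3
  k=4: a=3, p=7, q=11
  k=5: a=13, p=93, q=146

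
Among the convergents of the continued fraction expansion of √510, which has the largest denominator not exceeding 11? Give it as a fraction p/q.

√510 = [22; 1, 1, 2, 1, 1, 44, …] (period length 6).
Convergents:
  p_0/q_0 = 22/1
  p_1/q_1 = 23/1
  p_2/q_2 = 45/2
  p_3/q_3 = 113/5
  p_4/q_4 = 158/7
  p_5/q_5 = 271/12
q_4 = 7 ≤ 11 < 12 = q_5, so the answer is 158/7.

158/7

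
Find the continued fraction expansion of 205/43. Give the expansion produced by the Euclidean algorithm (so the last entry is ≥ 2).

205 = 4*43 + 33
43 = 1*33 + 10
33 = 3*10 + 3
10 = 3*3 + 1
3 = 3*1 + 0  (stop)
So 205/43 = [4; 1, 3, 3, 3].

[4; 1, 3, 3, 3]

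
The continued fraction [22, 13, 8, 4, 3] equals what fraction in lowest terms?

30995/1404

Using pₖ = aₖpₖ₋₁ + pₖ₋₂ and qₖ = aₖqₖ₋₁ + qₖ₋₂:
  k=0: a=22, p=22, q=1
  k=1: a=13, p=287, q=13
  k=2: a=8, p=2318, q=105
  k=3: a=4, p=9559, q=433
  k=4: a=3, p=30995, q=1404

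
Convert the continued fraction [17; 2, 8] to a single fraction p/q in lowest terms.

297/17

Fold from the inside: start with 8/1.
  2 + 1/8 = 17/8
  17 + 8/17 = 297/17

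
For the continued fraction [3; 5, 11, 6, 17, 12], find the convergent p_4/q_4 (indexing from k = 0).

18709/5853

Using pₖ = aₖpₖ₋₁ + pₖ₋₂, qₖ = aₖqₖ₋₁ + qₖ₋₂ (with p₋₁=1, p₋₂=0, q₋₁=0, q₋₂=1):
  k=0: a=3, p=3, q=1
  k=1: a=5, p=16, q=5
  k=2: a=11, p=179, q=56
  k=3: a=6, p=1090, q=341
  k=4: a=17, p=18709, q=5853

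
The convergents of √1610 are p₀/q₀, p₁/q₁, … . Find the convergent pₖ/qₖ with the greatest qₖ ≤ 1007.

25720/641

√1610 = [40; 8, 80, …] (period length 2).
Convergents:
  p_0/q_0 = 40/1
  p_1/q_1 = 321/8
  p_2/q_2 = 25720/641
  p_3/q_3 = 206081/5136
q_2 = 641 ≤ 1007 < 5136 = q_3, so the answer is 25720/641.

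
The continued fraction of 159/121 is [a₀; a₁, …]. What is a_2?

159 = 1·121 + 38   →  a_0 = 1
121 = 3·38 + 7   →  a_1 = 3
38 = 5·7 + 3   →  a_2 = 5

5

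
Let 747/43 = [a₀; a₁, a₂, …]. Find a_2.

747 = 17·43 + 16   →  a_0 = 17
43 = 2·16 + 11   →  a_1 = 2
16 = 1·11 + 5   →  a_2 = 1

1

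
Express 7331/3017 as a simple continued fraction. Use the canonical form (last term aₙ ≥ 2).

7331 = 2×3017 + 1297
3017 = 2×1297 + 423
1297 = 3×423 + 28
423 = 15×28 + 3
28 = 9×3 + 1
3 = 3×1 + 0  (stop)
So 7331/3017 = [2; 2, 3, 15, 9, 3].

[2; 2, 3, 15, 9, 3]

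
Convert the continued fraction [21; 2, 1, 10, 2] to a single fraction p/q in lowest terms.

Using pₖ = aₖpₖ₋₁ + pₖ₋₂ and qₖ = aₖqₖ₋₁ + qₖ₋₂:
  k=0: a=21, p=21, q=1
  k=1: a=2, p=43, q=2
  k=2: a=1, p=64, q=3
  k=3: a=10, p=683, q=32
  k=4: a=2, p=1430, q=67

1430/67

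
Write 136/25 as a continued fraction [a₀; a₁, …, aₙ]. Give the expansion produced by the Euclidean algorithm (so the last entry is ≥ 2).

136 = 5*25 + 11
25 = 2*11 + 3
11 = 3*3 + 2
3 = 1*2 + 1
2 = 2*1 + 0  (stop)
So 136/25 = [5; 2, 3, 1, 2].

[5; 2, 3, 1, 2]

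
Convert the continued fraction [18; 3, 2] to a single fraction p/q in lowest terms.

Using pₖ = aₖpₖ₋₁ + pₖ₋₂ and qₖ = aₖqₖ₋₁ + qₖ₋₂:
  k=0: a=18, p=18, q=1
  k=1: a=3, p=55, q=3
  k=2: a=2, p=128, q=7

128/7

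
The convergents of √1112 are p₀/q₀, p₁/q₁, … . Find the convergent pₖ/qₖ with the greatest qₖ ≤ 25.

767/23

√1112 = [33; 2, 1, 7, 1, 2, 66, …] (period length 6).
Convergents:
  p_0/q_0 = 33/1
  p_1/q_1 = 67/2
  p_2/q_2 = 100/3
  p_3/q_3 = 767/23
  p_4/q_4 = 867/26
q_3 = 23 ≤ 25 < 26 = q_4, so the answer is 767/23.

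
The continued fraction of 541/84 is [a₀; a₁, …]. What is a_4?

2

541 = 6·84 + 37   →  a_0 = 6
84 = 2·37 + 10   →  a_1 = 2
37 = 3·10 + 7   →  a_2 = 3
10 = 1·7 + 3   →  a_3 = 1
7 = 2·3 + 1   →  a_4 = 2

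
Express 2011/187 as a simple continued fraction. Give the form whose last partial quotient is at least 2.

[10; 1, 3, 15, 3]

2011 = 10*187 + 141
187 = 1*141 + 46
141 = 3*46 + 3
46 = 15*3 + 1
3 = 3*1 + 0  (stop)
So 2011/187 = [10; 1, 3, 15, 3].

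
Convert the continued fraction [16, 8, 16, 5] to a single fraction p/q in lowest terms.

10529/653

Using pₖ = aₖpₖ₋₁ + pₖ₋₂ and qₖ = aₖqₖ₋₁ + qₖ₋₂:
  k=0: a=16, p=16, q=1
  k=1: a=8, p=129, q=8
  k=2: a=16, p=2080, q=129
  k=3: a=5, p=10529, q=653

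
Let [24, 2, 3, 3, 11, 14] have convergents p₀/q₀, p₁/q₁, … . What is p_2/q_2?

171/7

Using pₖ = aₖpₖ₋₁ + pₖ₋₂, qₖ = aₖqₖ₋₁ + qₖ₋₂ (with p₋₁=1, p₋₂=0, q₋₁=0, q₋₂=1):
  k=0: a=24, p=24, q=1
  k=1: a=2, p=49, q=2
  k=2: a=3, p=171, q=7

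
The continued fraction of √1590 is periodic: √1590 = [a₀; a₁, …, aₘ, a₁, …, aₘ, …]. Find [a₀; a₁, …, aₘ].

a₀ = ⌊√1590⌋ = 39.
With m₀=0, d₀=1 and mₖ₊₁ = dₖaₖ − mₖ, dₖ₊₁ = (n − mₖ₊₁²)/dₖ, aₖ₊₁ = ⌊(a₀+mₖ₊₁)/dₖ₊₁⌋:
  k=1: m=39, d=69, a=1
  k=2: m=30, d=10, a=6
  k=3: m=30, d=69, a=1
  k=4: m=39, d=1, a=78
d=1 and a=2a₀=78 at k=4, so the next step gives (m, d) = (39, 69) again — its k=1 value — and the period has length 4.

[39; 1, 6, 1, 78]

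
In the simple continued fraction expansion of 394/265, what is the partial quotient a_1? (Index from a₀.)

2

394 = 1·265 + 129   →  a_0 = 1
265 = 2·129 + 7   →  a_1 = 2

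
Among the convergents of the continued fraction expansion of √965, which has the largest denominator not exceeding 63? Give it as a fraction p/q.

√965 = [31; 15, 1, 1, 15, 62, …] (period length 5).
Convergents:
  p_0/q_0 = 31/1
  p_1/q_1 = 466/15
  p_2/q_2 = 497/16
  p_3/q_3 = 963/31
  p_4/q_4 = 14942/481
q_3 = 31 ≤ 63 < 481 = q_4, so the answer is 963/31.

963/31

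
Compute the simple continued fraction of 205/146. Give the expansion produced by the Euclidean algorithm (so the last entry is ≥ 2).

205 = 1*146 + 59
146 = 2*59 + 28
59 = 2*28 + 3
28 = 9*3 + 1
3 = 3*1 + 0  (stop)
So 205/146 = [1; 2, 2, 9, 3].

[1; 2, 2, 9, 3]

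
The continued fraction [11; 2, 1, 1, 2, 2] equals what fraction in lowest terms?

353/31

Using pₖ = aₖpₖ₋₁ + pₖ₋₂ and qₖ = aₖqₖ₋₁ + qₖ₋₂:
  k=0: a=11, p=11, q=1
  k=1: a=2, p=23, q=2
  k=2: a=1, p=34, q=3
  k=3: a=1, p=57, q=5
  k=4: a=2, p=148, q=13
  k=5: a=2, p=353, q=31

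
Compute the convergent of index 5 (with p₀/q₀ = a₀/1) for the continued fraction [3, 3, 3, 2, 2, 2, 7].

Using pₖ = aₖpₖ₋₁ + pₖ₋₂, qₖ = aₖqₖ₋₁ + qₖ₋₂ (with p₋₁=1, p₋₂=0, q₋₁=0, q₋₂=1):
  k=0: a=3, p=3, q=1
  k=1: a=3, p=10, q=3
  k=2: a=3, p=33, q=10
  k=3: a=2, p=76, q=23
  k=4: a=2, p=185, q=56
  k=5: a=2, p=446, q=135

446/135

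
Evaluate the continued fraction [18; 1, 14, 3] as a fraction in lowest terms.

871/46

Fold from the inside: start with 3/1.
  14 + 1/3 = 43/3
  1 + 3/43 = 46/43
  18 + 43/46 = 871/46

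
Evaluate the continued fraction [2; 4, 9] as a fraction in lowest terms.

83/37

Fold from the inside: start with 9/1.
  4 + 1/9 = 37/9
  2 + 9/37 = 83/37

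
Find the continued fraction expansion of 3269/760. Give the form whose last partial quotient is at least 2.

3269 = 4*760 + 229
760 = 3*229 + 73
229 = 3*73 + 10
73 = 7*10 + 3
10 = 3*3 + 1
3 = 3*1 + 0  (stop)
So 3269/760 = [4; 3, 3, 7, 3, 3].

[4; 3, 3, 7, 3, 3]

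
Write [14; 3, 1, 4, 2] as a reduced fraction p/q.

Using pₖ = aₖpₖ₋₁ + pₖ₋₂ and qₖ = aₖqₖ₋₁ + qₖ₋₂:
  k=0: a=14, p=14, q=1
  k=1: a=3, p=43, q=3
  k=2: a=1, p=57, q=4
  k=3: a=4, p=271, q=19
  k=4: a=2, p=599, q=42

599/42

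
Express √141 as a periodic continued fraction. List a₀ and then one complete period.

a₀ = ⌊√141⌋ = 11.
With m₀=0, d₀=1 and mₖ₊₁ = dₖaₖ − mₖ, dₖ₊₁ = (n − mₖ₊₁²)/dₖ, aₖ₊₁ = ⌊(a₀+mₖ₊₁)/dₖ₊₁⌋:
  k=1: m=11, d=20, a=1
  k=2: m=9, d=3, a=6
  k=3: m=9, d=20, a=1
  k=4: m=11, d=1, a=22
d=1 and a=2a₀=22 at k=4, so the next step gives (m, d) = (11, 20) again — its k=1 value — and the period has length 4.

[11; 1, 6, 1, 22]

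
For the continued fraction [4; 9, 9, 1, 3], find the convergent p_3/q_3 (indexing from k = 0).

374/91

Using pₖ = aₖpₖ₋₁ + pₖ₋₂, qₖ = aₖqₖ₋₁ + qₖ₋₂ (with p₋₁=1, p₋₂=0, q₋₁=0, q₋₂=1):
  k=0: a=4, p=4, q=1
  k=1: a=9, p=37, q=9
  k=2: a=9, p=337, q=82
  k=3: a=1, p=374, q=91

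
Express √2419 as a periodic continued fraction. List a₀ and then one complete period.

[49; 5, 2, 5, 98]

a₀ = ⌊√2419⌋ = 49.
With m₀=0, d₀=1 and mₖ₊₁ = dₖaₖ − mₖ, dₖ₊₁ = (n − mₖ₊₁²)/dₖ, aₖ₊₁ = ⌊(a₀+mₖ₊₁)/dₖ₊₁⌋:
  k=1: m=49, d=18, a=5
  k=2: m=41, d=41, a=2
  k=3: m=41, d=18, a=5
  k=4: m=49, d=1, a=98
d=1 and a=2a₀=98 at k=4, so the next step gives (m, d) = (49, 18) again — its k=1 value — and the period has length 4.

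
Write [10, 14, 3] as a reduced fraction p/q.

433/43

Fold from the inside: start with 3/1.
  14 + 1/3 = 43/3
  10 + 3/43 = 433/43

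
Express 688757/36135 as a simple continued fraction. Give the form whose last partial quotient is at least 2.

688757 = 19·36135 + 2192
36135 = 16·2192 + 1063
2192 = 2·1063 + 66
1063 = 16·66 + 7
66 = 9·7 + 3
7 = 2·3 + 1
3 = 3·1 + 0  (stop)
So 688757/36135 = [19; 16, 2, 16, 9, 2, 3].

[19; 16, 2, 16, 9, 2, 3]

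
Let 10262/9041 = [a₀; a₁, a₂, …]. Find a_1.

10262 = 1·9041 + 1221   →  a_0 = 1
9041 = 7·1221 + 494   →  a_1 = 7

7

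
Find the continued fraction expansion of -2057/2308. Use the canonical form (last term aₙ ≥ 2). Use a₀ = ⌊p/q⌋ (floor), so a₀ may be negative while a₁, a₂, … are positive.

-2057 = -1×2308 + 251
2308 = 9×251 + 49
251 = 5×49 + 6
49 = 8×6 + 1
6 = 6×1 + 0  (stop)
So -2057/2308 = [-1; 9, 5, 8, 6].

[-1; 9, 5, 8, 6]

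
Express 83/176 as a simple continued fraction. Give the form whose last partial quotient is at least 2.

[0; 2, 8, 3, 3]

83 = 0·176 + 83
176 = 2·83 + 10
83 = 8·10 + 3
10 = 3·3 + 1
3 = 3·1 + 0  (stop)
So 83/176 = [0; 2, 8, 3, 3].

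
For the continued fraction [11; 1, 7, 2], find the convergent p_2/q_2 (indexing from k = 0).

95/8

Using pₖ = aₖpₖ₋₁ + pₖ₋₂, qₖ = aₖqₖ₋₁ + qₖ₋₂ (with p₋₁=1, p₋₂=0, q₋₁=0, q₋₂=1):
  k=0: a=11, p=11, q=1
  k=1: a=1, p=12, q=1
  k=2: a=7, p=95, q=8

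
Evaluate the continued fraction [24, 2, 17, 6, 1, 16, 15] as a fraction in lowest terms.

1535433/62707

Fold from the inside: start with 15/1.
  16 + 1/15 = 241/15
  1 + 15/241 = 256/241
  6 + 241/256 = 1777/256
  17 + 256/1777 = 30465/1777
  2 + 1777/30465 = 62707/30465
  24 + 30465/62707 = 1535433/62707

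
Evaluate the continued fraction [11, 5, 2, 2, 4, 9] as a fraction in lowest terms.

Fold from the inside: start with 9/1.
  4 + 1/9 = 37/9
  2 + 9/37 = 83/37
  2 + 37/83 = 203/83
  5 + 83/203 = 1098/203
  11 + 203/1098 = 12281/1098

12281/1098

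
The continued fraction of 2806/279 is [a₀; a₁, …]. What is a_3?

3

2806 = 10·279 + 16   →  a_0 = 10
279 = 17·16 + 7   →  a_1 = 17
16 = 2·7 + 2   →  a_2 = 2
7 = 3·2 + 1   →  a_3 = 3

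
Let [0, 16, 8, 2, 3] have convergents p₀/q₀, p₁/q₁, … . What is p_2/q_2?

Using pₖ = aₖpₖ₋₁ + pₖ₋₂, qₖ = aₖqₖ₋₁ + qₖ₋₂ (with p₋₁=1, p₋₂=0, q₋₁=0, q₋₂=1):
  k=0: a=0, p=0, q=1
  k=1: a=16, p=1, q=16
  k=2: a=8, p=8, q=129

8/129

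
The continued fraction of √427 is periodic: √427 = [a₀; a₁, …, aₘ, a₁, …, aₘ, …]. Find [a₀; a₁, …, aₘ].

a₀ = ⌊√427⌋ = 20.
With m₀=0, d₀=1 and mₖ₊₁ = dₖaₖ − mₖ, dₖ₊₁ = (n − mₖ₊₁²)/dₖ, aₖ₊₁ = ⌊(a₀+mₖ₊₁)/dₖ₊₁⌋:
  k=1: m=20, d=27, a=1
  k=2: m=7, d=14, a=1
  k=3: m=7, d=27, a=1
  k=4: m=20, d=1, a=40
d=1 and a=2a₀=40 at k=4, so the next step gives (m, d) = (20, 27) again — its k=1 value — and the period has length 4.

[20; 1, 1, 1, 40]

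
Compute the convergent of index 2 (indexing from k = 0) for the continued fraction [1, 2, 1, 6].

Using pₖ = aₖpₖ₋₁ + pₖ₋₂, qₖ = aₖqₖ₋₁ + qₖ₋₂ (with p₋₁=1, p₋₂=0, q₋₁=0, q₋₂=1):
  k=0: a=1, p=1, q=1
  k=1: a=2, p=3, q=2
  k=2: a=1, p=4, q=3

4/3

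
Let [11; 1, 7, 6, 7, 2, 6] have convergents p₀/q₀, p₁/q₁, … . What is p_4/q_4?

4169/351

Using pₖ = aₖpₖ₋₁ + pₖ₋₂, qₖ = aₖqₖ₋₁ + qₖ₋₂ (with p₋₁=1, p₋₂=0, q₋₁=0, q₋₂=1):
  k=0: a=11, p=11, q=1
  k=1: a=1, p=12, q=1
  k=2: a=7, p=95, q=8
  k=3: a=6, p=582, q=49
  k=4: a=7, p=4169, q=351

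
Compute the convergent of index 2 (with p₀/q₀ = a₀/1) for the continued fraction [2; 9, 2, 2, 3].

40/19

Using pₖ = aₖpₖ₋₁ + pₖ₋₂, qₖ = aₖqₖ₋₁ + qₖ₋₂ (with p₋₁=1, p₋₂=0, q₋₁=0, q₋₂=1):
  k=0: a=2, p=2, q=1
  k=1: a=9, p=19, q=9
  k=2: a=2, p=40, q=19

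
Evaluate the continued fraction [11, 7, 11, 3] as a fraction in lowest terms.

2685/241

Using pₖ = aₖpₖ₋₁ + pₖ₋₂ and qₖ = aₖqₖ₋₁ + qₖ₋₂:
  k=0: a=11, p=11, q=1
  k=1: a=7, p=78, q=7
  k=2: a=11, p=869, q=78
  k=3: a=3, p=2685, q=241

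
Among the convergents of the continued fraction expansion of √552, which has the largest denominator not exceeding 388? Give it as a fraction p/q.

√552 = [23; 2, 46, …] (period length 2).
Convergents:
  p_0/q_0 = 23/1
  p_1/q_1 = 47/2
  p_2/q_2 = 2185/93
  p_3/q_3 = 4417/188
  p_4/q_4 = 205367/8741
q_3 = 188 ≤ 388 < 8741 = q_4, so the answer is 4417/188.

4417/188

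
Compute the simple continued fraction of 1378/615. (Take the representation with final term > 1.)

1378 = 2×615 + 148
615 = 4×148 + 23
148 = 6×23 + 10
23 = 2×10 + 3
10 = 3×3 + 1
3 = 3×1 + 0  (stop)
So 1378/615 = [2; 4, 6, 2, 3, 3].

[2; 4, 6, 2, 3, 3]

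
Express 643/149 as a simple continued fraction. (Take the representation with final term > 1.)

643 = 4*149 + 47
149 = 3*47 + 8
47 = 5*8 + 7
8 = 1*7 + 1
7 = 7*1 + 0  (stop)
So 643/149 = [4; 3, 5, 1, 7].

[4; 3, 5, 1, 7]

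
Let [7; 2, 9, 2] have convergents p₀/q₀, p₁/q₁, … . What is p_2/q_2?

Using pₖ = aₖpₖ₋₁ + pₖ₋₂, qₖ = aₖqₖ₋₁ + qₖ₋₂ (with p₋₁=1, p₋₂=0, q₋₁=0, q₋₂=1):
  k=0: a=7, p=7, q=1
  k=1: a=2, p=15, q=2
  k=2: a=9, p=142, q=19

142/19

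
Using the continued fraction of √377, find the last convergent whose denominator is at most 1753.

18135/934

√377 = [19; 2, 2, 2, 38, …] (period length 4).
Convergents:
  p_0/q_0 = 19/1
  p_1/q_1 = 39/2
  p_2/q_2 = 97/5
  p_3/q_3 = 233/12
  p_4/q_4 = 8951/461
  p_5/q_5 = 18135/934
  p_6/q_6 = 45221/2329
q_5 = 934 ≤ 1753 < 2329 = q_6, so the answer is 18135/934.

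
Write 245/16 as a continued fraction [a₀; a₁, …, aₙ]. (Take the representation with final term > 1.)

[15; 3, 5]

245 = 15×16 + 5
16 = 3×5 + 1
5 = 5×1 + 0  (stop)
So 245/16 = [15; 3, 5].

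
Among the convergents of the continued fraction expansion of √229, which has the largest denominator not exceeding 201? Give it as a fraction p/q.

1710/113

√229 = [15; 7, 1, 1, 7, 30, …] (period length 5).
Convergents:
  p_0/q_0 = 15/1
  p_1/q_1 = 106/7
  p_2/q_2 = 121/8
  p_3/q_3 = 227/15
  p_4/q_4 = 1710/113
  p_5/q_5 = 51527/3405
q_4 = 113 ≤ 201 < 3405 = q_5, so the answer is 1710/113.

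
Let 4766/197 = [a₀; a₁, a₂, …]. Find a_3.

2

4766 = 24·197 + 38   →  a_0 = 24
197 = 5·38 + 7   →  a_1 = 5
38 = 5·7 + 3   →  a_2 = 5
7 = 2·3 + 1   →  a_3 = 2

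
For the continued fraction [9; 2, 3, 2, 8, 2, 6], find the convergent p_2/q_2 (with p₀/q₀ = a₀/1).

66/7

Using pₖ = aₖpₖ₋₁ + pₖ₋₂, qₖ = aₖqₖ₋₁ + qₖ₋₂ (with p₋₁=1, p₋₂=0, q₋₁=0, q₋₂=1):
  k=0: a=9, p=9, q=1
  k=1: a=2, p=19, q=2
  k=2: a=3, p=66, q=7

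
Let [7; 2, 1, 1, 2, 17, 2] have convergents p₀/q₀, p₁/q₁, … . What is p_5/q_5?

1669/226

Using pₖ = aₖpₖ₋₁ + pₖ₋₂, qₖ = aₖqₖ₋₁ + qₖ₋₂ (with p₋₁=1, p₋₂=0, q₋₁=0, q₋₂=1):
  k=0: a=7, p=7, q=1
  k=1: a=2, p=15, q=2
  k=2: a=1, p=22, q=3
  k=3: a=1, p=37, q=5
  k=4: a=2, p=96, q=13
  k=5: a=17, p=1669, q=226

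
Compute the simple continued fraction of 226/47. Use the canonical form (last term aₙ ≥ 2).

226 = 4×47 + 38
47 = 1×38 + 9
38 = 4×9 + 2
9 = 4×2 + 1
2 = 2×1 + 0  (stop)
So 226/47 = [4; 1, 4, 4, 2].

[4; 1, 4, 4, 2]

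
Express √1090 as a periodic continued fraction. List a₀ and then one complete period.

[33; 66]

a₀ = ⌊√1090⌋ = 33.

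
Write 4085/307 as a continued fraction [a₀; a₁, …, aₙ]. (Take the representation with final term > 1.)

4085 = 13×307 + 94
307 = 3×94 + 25
94 = 3×25 + 19
25 = 1×19 + 6
19 = 3×6 + 1
6 = 6×1 + 0  (stop)
So 4085/307 = [13; 3, 3, 1, 3, 6].

[13; 3, 3, 1, 3, 6]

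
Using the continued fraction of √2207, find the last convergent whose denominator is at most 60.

2208/47

√2207 = [46; 1, 45, 1, 92, …] (period length 4).
Convergents:
  p_0/q_0 = 46/1
  p_1/q_1 = 47/1
  p_2/q_2 = 2161/46
  p_3/q_3 = 2208/47
  p_4/q_4 = 205297/4370
q_3 = 47 ≤ 60 < 4370 = q_4, so the answer is 2208/47.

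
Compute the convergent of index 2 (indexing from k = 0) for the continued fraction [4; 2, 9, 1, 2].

85/19

Using pₖ = aₖpₖ₋₁ + pₖ₋₂, qₖ = aₖqₖ₋₁ + qₖ₋₂ (with p₋₁=1, p₋₂=0, q₋₁=0, q₋₂=1):
  k=0: a=4, p=4, q=1
  k=1: a=2, p=9, q=2
  k=2: a=9, p=85, q=19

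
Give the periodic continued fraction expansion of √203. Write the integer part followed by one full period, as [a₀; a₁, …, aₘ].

[14; 4, 28]

a₀ = ⌊√203⌋ = 14.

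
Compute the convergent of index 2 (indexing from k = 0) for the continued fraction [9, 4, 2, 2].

Using pₖ = aₖpₖ₋₁ + pₖ₋₂, qₖ = aₖqₖ₋₁ + qₖ₋₂ (with p₋₁=1, p₋₂=0, q₋₁=0, q₋₂=1):
  k=0: a=9, p=9, q=1
  k=1: a=4, p=37, q=4
  k=2: a=2, p=83, q=9

83/9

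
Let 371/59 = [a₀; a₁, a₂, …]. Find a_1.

371 = 6·59 + 17   →  a_0 = 6
59 = 3·17 + 8   →  a_1 = 3

3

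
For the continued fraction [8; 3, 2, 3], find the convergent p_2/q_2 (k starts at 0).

Using pₖ = aₖpₖ₋₁ + pₖ₋₂, qₖ = aₖqₖ₋₁ + qₖ₋₂ (with p₋₁=1, p₋₂=0, q₋₁=0, q₋₂=1):
  k=0: a=8, p=8, q=1
  k=1: a=3, p=25, q=3
  k=2: a=2, p=58, q=7

58/7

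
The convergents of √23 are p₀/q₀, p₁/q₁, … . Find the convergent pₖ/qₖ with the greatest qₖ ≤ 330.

√23 = [4; 1, 3, 1, 8, …] (period length 4).
Convergents:
  p_0/q_0 = 4/1
  p_1/q_1 = 5/1
  p_2/q_2 = 19/4
  p_3/q_3 = 24/5
  p_4/q_4 = 211/44
  p_5/q_5 = 235/49
  p_6/q_6 = 916/191
  p_7/q_7 = 1151/240
  p_8/q_8 = 10124/2111
q_7 = 240 ≤ 330 < 2111 = q_8, so the answer is 1151/240.

1151/240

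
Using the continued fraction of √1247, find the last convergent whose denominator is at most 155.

√1247 = [35; 3, 5, 9, 1, 9, 5, 3, 70, …] (period length 8).
Convergents:
  p_0/q_0 = 35/1
  p_1/q_1 = 106/3
  p_2/q_2 = 565/16
  p_3/q_3 = 5191/147
  p_4/q_4 = 5756/163
q_3 = 147 ≤ 155 < 163 = q_4, so the answer is 5191/147.

5191/147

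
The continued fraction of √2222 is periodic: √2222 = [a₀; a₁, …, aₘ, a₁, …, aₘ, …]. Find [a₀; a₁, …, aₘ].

[47; 7, 4, 7, 94]

a₀ = ⌊√2222⌋ = 47.
With m₀=0, d₀=1 and mₖ₊₁ = dₖaₖ − mₖ, dₖ₊₁ = (n − mₖ₊₁²)/dₖ, aₖ₊₁ = ⌊(a₀+mₖ₊₁)/dₖ₊₁⌋:
  k=1: m=47, d=13, a=7
  k=2: m=44, d=22, a=4
  k=3: m=44, d=13, a=7
  k=4: m=47, d=1, a=94
d=1 and a=2a₀=94 at k=4, so the next step gives (m, d) = (47, 13) again — its k=1 value — and the period has length 4.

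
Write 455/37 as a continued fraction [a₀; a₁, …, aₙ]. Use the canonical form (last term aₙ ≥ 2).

455 = 12*37 + 11
37 = 3*11 + 4
11 = 2*4 + 3
4 = 1*3 + 1
3 = 3*1 + 0  (stop)
So 455/37 = [12; 3, 2, 1, 3].

[12; 3, 2, 1, 3]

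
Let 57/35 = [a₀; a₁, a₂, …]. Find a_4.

2

57 = 1·35 + 22   →  a_0 = 1
35 = 1·22 + 13   →  a_1 = 1
22 = 1·13 + 9   →  a_2 = 1
13 = 1·9 + 4   →  a_3 = 1
9 = 2·4 + 1   →  a_4 = 2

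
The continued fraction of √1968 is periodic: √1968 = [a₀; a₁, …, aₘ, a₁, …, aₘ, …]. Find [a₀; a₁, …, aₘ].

[44; 2, 1, 3, 5, 3, 1, 2, 88]

a₀ = ⌊√1968⌋ = 44.
With m₀=0, d₀=1 and mₖ₊₁ = dₖaₖ − mₖ, dₖ₊₁ = (n − mₖ₊₁²)/dₖ, aₖ₊₁ = ⌊(a₀+mₖ₊₁)/dₖ₊₁⌋:
  k=1: m=44, d=32, a=2
  k=2: m=20, d=49, a=1
  k=3: m=29, d=23, a=3
  k=4: m=40, d=16, a=5
  k=5: m=40, d=23, a=3
  k=6: m=29, d=49, a=1
  k=7: m=20, d=32, a=2
  k=8: m=44, d=1, a=88
d=1 and a=2a₀=88 at k=8, so the next step gives (m, d) = (44, 32) again — its k=1 value — and the period has length 8.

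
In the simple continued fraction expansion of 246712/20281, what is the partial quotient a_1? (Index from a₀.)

6

246712 = 12·20281 + 3340   →  a_0 = 12
20281 = 6·3340 + 241   →  a_1 = 6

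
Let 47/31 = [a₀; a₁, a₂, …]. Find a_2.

1

47 = 1·31 + 16   →  a_0 = 1
31 = 1·16 + 15   →  a_1 = 1
16 = 1·15 + 1   →  a_2 = 1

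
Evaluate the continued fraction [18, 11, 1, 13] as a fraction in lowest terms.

Fold from the inside: start with 13/1.
  1 + 1/13 = 14/13
  11 + 13/14 = 167/14
  18 + 14/167 = 3020/167

3020/167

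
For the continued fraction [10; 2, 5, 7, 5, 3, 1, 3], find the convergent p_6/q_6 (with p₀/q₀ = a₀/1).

Using pₖ = aₖpₖ₋₁ + pₖ₋₂, qₖ = aₖqₖ₋₁ + qₖ₋₂ (with p₋₁=1, p₋₂=0, q₋₁=0, q₋₂=1):
  k=0: a=10, p=10, q=1
  k=1: a=2, p=21, q=2
  k=2: a=5, p=115, q=11
  k=3: a=7, p=826, q=79
  k=4: a=5, p=4245, q=406
  k=5: a=3, p=13561, q=1297
  k=6: a=1, p=17806, q=1703

17806/1703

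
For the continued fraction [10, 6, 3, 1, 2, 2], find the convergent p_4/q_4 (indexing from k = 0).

Using pₖ = aₖpₖ₋₁ + pₖ₋₂, qₖ = aₖqₖ₋₁ + qₖ₋₂ (with p₋₁=1, p₋₂=0, q₋₁=0, q₋₂=1):
  k=0: a=10, p=10, q=1
  k=1: a=6, p=61, q=6
  k=2: a=3, p=193, q=19
  k=3: a=1, p=254, q=25
  k=4: a=2, p=701, q=69

701/69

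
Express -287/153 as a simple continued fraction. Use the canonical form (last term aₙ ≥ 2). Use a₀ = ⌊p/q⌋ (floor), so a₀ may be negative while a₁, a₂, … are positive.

-287 = -2×153 + 19
153 = 8×19 + 1
19 = 19×1 + 0  (stop)
So -287/153 = [-2; 8, 19].

[-2; 8, 19]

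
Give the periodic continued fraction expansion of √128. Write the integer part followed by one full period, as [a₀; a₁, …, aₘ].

[11; 3, 5, 3, 22]

a₀ = ⌊√128⌋ = 11.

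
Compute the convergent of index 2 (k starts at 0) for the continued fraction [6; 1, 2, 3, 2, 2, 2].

Using pₖ = aₖpₖ₋₁ + pₖ₋₂, qₖ = aₖqₖ₋₁ + qₖ₋₂ (with p₋₁=1, p₋₂=0, q₋₁=0, q₋₂=1):
  k=0: a=6, p=6, q=1
  k=1: a=1, p=7, q=1
  k=2: a=2, p=20, q=3

20/3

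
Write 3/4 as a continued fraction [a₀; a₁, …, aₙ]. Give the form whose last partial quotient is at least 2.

3 = 0×4 + 3
4 = 1×3 + 1
3 = 3×1 + 0  (stop)
So 3/4 = [0; 1, 3].

[0; 1, 3]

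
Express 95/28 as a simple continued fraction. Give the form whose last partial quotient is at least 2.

[3; 2, 1, 1, 5]

95 = 3·28 + 11
28 = 2·11 + 6
11 = 1·6 + 5
6 = 1·5 + 1
5 = 5·1 + 0  (stop)
So 95/28 = [3; 2, 1, 1, 5].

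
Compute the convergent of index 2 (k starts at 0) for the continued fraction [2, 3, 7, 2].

51/22

Using pₖ = aₖpₖ₋₁ + pₖ₋₂, qₖ = aₖqₖ₋₁ + qₖ₋₂ (with p₋₁=1, p₋₂=0, q₋₁=0, q₋₂=1):
  k=0: a=2, p=2, q=1
  k=1: a=3, p=7, q=3
  k=2: a=7, p=51, q=22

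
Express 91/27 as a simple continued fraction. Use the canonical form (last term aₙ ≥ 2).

[3; 2, 1, 2, 3]

91 = 3*27 + 10
27 = 2*10 + 7
10 = 1*7 + 3
7 = 2*3 + 1
3 = 3*1 + 0  (stop)
So 91/27 = [3; 2, 1, 2, 3].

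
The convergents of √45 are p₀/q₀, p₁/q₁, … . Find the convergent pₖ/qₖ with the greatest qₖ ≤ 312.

√45 = [6; 1, 2, 2, 2, 1, 12, …] (period length 6).
Convergents:
  p_0/q_0 = 6/1
  p_1/q_1 = 7/1
  p_2/q_2 = 20/3
  p_3/q_3 = 47/7
  p_4/q_4 = 114/17
  p_5/q_5 = 161/24
  p_6/q_6 = 2046/305
  p_7/q_7 = 2207/329
q_6 = 305 ≤ 312 < 329 = q_7, so the answer is 2046/305.

2046/305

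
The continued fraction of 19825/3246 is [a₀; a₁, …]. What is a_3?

19825 = 6·3246 + 349   →  a_0 = 6
3246 = 9·349 + 105   →  a_1 = 9
349 = 3·105 + 34   →  a_2 = 3
105 = 3·34 + 3   →  a_3 = 3

3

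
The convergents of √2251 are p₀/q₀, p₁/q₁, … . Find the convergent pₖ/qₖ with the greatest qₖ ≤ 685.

20164/425

√2251 = [47; 2, 4, 47, 4, 2, 94, …] (period length 6).
Convergents:
  p_0/q_0 = 47/1
  p_1/q_1 = 95/2
  p_2/q_2 = 427/9
  p_3/q_3 = 20164/425
  p_4/q_4 = 81083/1709
q_3 = 425 ≤ 685 < 1709 = q_4, so the answer is 20164/425.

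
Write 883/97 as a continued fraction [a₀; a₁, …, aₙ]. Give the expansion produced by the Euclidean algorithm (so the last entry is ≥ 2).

[9; 9, 1, 2, 3]

883 = 9*97 + 10
97 = 9*10 + 7
10 = 1*7 + 3
7 = 2*3 + 1
3 = 3*1 + 0  (stop)
So 883/97 = [9; 9, 1, 2, 3].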